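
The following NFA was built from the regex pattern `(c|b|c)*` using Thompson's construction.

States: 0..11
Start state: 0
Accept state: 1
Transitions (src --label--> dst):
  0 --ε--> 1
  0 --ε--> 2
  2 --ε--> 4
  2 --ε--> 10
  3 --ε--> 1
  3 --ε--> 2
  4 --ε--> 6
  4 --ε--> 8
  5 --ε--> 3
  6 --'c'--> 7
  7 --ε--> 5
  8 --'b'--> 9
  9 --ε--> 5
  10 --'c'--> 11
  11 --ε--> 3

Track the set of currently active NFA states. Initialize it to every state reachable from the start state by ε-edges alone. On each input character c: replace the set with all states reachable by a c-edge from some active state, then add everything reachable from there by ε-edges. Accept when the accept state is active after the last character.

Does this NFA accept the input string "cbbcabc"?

Answer: REJECT

Trace:
S₀ = ε-closure({0}) = {0,1,2,4,6,8,10}
'c' @ 1: {1,2,3,4,5,6,7,8,10,11}  [accepting]
'b' @ 2: {1,2,3,4,5,6,8,9,10}  [accepting]
'b' @ 3: {1,2,3,4,5,6,8,9,10}  [accepting]
'c' @ 4: {1,2,3,4,5,6,7,8,10,11}  [accepting]
'a' @ 5: {}  — state set empty
rest 'bc' ignored (set empty)
final: {}; accept 1 not in set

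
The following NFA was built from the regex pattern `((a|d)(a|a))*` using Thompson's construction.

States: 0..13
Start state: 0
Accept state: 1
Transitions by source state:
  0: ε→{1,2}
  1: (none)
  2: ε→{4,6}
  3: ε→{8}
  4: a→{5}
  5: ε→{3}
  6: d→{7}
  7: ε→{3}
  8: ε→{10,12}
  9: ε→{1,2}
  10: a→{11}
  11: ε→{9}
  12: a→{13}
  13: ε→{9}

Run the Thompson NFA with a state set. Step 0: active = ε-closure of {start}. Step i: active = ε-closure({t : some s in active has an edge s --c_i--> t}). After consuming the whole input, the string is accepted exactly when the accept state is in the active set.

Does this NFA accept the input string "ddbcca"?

initial (ε-close {0}): {0,1,2,4,6}
'd' @ 1: {3,7,8,10,12}
'd' @ 2: {}  — state set empty
rest 'bcca' ignored (set empty)
after full input: {}  (accept=1 not in)

Answer: REJECT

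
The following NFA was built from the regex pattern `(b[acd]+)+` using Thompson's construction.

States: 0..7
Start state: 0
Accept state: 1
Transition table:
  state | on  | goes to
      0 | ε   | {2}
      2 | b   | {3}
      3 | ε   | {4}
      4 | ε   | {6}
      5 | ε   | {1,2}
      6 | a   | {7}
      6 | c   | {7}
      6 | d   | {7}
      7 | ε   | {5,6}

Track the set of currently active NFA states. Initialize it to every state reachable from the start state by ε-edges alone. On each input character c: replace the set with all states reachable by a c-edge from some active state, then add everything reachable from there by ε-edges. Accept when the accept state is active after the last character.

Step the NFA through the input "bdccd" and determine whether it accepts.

Answer: ACCEPT

Derivation:
S₀ = ε-closure({0}) = {0,2}
'b' @ 1: {3,4,6}
'd' @ 2: {1,2,5,6,7}  (accept∈set)
'c' @ 3: {1,2,5,6,7}  (accept∈set)
'c' @ 4: {1,2,5,6,7}  (accept∈set)
'd' @ 5: {1,2,5,6,7}  (accept∈set)
end set {1,2,5,6,7} — state 1 in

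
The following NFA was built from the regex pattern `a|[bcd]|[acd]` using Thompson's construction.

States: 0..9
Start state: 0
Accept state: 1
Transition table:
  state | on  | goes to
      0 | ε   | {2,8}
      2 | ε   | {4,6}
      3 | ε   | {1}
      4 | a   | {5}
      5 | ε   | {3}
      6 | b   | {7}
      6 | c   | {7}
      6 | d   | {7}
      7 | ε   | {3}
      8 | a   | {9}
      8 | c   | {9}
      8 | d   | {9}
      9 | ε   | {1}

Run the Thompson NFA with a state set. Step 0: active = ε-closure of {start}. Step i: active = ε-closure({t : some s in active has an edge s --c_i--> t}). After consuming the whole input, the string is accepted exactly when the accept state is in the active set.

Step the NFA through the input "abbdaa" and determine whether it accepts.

Answer: REJECT

Trace:
initial (ε-close {0}): {0,2,4,6,8}
'a' @ 1: {1,3,5,9}  ✓accept
'b' @ 2: {}  — state set empty
rest 'bdaa' ignored (set empty)
after full input: {}  (accept=1 not in)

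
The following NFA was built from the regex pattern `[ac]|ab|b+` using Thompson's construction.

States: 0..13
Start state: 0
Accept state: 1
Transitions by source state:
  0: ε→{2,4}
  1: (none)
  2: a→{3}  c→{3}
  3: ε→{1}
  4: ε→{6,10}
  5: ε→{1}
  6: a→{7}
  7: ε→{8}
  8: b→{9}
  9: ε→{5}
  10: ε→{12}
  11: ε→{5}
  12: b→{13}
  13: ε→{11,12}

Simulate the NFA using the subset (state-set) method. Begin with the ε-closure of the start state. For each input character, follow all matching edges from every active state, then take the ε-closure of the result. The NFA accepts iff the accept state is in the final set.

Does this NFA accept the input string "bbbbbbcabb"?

Answer: REJECT

Derivation:
start: ε-closure({0}) = {0,2,4,6,10,12}
'b' @ 1: {1,5,11,12,13}  [accepting]
'b' @ 2: {1,5,11,12,13}  [accepting]
'b' @ 3: {1,5,11,12,13}  [accepting]
'b' @ 4: {1,5,11,12,13}  [accepting]
'b' @ 5: {1,5,11,12,13}  [accepting]
'b' @ 6: {1,5,11,12,13}  [accepting]
'c' @ 7: {}  — state set empty
rest 'abb' ignored (set empty)
final: {}; accept 1 not in set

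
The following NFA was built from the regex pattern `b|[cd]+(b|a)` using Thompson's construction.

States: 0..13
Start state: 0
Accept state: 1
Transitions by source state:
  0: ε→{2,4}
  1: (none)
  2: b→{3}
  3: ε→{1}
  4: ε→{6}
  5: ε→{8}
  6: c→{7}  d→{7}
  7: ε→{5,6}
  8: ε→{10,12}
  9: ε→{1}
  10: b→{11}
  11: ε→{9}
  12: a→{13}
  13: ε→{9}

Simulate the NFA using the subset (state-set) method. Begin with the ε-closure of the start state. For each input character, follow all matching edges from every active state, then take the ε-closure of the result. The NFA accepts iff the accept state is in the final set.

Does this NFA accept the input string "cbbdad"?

S₀ = ε-closure({0}) = {0,2,4,6}
'c' @ 1: {5,6,7,8,10,12}
'b' @ 2: {1,9,11}  (accept∈set)
'b' @ 3: {}  — state set empty
rest 'dad' ignored (set empty)
end set {} — state 1 not in

Answer: REJECT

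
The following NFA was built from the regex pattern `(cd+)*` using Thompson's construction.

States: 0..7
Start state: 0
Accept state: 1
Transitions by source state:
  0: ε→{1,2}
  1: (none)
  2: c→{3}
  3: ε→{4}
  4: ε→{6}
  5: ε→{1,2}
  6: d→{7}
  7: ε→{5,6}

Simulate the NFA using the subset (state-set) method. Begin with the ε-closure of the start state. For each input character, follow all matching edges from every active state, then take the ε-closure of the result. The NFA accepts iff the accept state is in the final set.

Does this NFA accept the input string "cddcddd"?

Answer: ACCEPT

Steps:
start: ε-closure({0}) = {0,1,2}
'c' @ 1: {3,4,6}
'd' @ 2: {1,2,5,6,7}  (accept∈set)
'd' @ 3: {1,2,5,6,7}  (accept∈set)
'c' @ 4: {3,4,6}
'd' @ 5: {1,2,5,6,7}  (accept∈set)
'd' @ 6: {1,2,5,6,7}  (accept∈set)
'd' @ 7: {1,2,5,6,7}  (accept∈set)
after full input: {1,2,5,6,7}  (accept=1 in)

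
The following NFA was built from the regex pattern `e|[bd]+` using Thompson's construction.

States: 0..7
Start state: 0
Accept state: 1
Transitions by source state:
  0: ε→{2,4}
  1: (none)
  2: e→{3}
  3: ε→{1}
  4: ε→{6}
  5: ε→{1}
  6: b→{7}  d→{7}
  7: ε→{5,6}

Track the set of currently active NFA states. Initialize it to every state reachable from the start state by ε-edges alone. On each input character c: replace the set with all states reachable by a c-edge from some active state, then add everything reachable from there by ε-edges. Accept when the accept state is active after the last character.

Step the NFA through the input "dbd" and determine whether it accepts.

Answer: ACCEPT

Trace:
start: ε-closure({0}) = {0,2,4,6}
'd' @ 1: {1,5,6,7}  (accept∈set)
'b' @ 2: {1,5,6,7}  (accept∈set)
'd' @ 3: {1,5,6,7}  (accept∈set)
final: {1,5,6,7}; accept 1 in set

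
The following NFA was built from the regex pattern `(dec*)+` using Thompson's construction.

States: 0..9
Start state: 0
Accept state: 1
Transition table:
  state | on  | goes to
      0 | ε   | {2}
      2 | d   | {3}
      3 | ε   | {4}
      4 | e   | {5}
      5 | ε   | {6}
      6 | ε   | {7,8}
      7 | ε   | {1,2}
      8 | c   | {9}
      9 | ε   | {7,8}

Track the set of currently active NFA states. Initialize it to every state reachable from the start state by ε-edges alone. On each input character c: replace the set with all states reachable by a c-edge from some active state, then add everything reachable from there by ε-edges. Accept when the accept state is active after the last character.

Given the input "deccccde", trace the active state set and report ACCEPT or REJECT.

S₀ = ε-closure({0}) = {0,2}
'd' @ 1: {3,4}
'e' @ 2: {1,2,5,6,7,8}  (accept∈set)
'c' @ 3: {1,2,7,8,9}  (accept∈set)
'c' @ 4: {1,2,7,8,9}  (accept∈set)
'c' @ 5: {1,2,7,8,9}  (accept∈set)
'c' @ 6: {1,2,7,8,9}  (accept∈set)
'd' @ 7: {3,4}
'e' @ 8: {1,2,5,6,7,8}  (accept∈set)
end set {1,2,5,6,7,8} — state 1 in

Answer: ACCEPT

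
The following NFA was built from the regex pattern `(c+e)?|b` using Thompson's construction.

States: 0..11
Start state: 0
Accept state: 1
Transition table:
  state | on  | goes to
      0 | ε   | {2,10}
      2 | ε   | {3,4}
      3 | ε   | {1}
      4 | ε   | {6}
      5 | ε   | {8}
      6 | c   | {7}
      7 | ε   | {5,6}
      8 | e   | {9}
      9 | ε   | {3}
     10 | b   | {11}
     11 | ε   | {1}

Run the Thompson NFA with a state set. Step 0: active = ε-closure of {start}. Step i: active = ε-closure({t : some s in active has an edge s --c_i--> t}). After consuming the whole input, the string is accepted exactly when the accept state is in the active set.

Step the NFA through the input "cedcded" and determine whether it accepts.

Answer: REJECT

Steps:
initial (ε-close {0}): {0,1,2,3,4,6,10}
'c' @ 1: {5,6,7,8}
'e' @ 2: {1,3,9}  (accept∈set)
'd' @ 3: {}  — state set empty
rest 'cded' ignored (set empty)
after full input: {}  (accept=1 not in)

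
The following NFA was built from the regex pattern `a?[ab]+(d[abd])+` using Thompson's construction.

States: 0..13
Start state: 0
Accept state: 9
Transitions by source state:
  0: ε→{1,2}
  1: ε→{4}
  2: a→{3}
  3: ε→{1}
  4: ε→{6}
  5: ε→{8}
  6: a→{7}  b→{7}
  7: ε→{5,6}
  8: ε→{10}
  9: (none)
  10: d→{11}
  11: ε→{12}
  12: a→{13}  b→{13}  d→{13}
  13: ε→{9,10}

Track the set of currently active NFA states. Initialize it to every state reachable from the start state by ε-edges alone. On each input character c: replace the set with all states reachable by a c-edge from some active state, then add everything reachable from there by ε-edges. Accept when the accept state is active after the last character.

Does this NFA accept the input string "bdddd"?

start: ε-closure({0}) = {0,1,2,4,6}
'b' @ 1: {5,6,7,8,10}
'd' @ 2: {11,12}
'd' @ 3: {9,10,13}  ✓accept
'd' @ 4: {11,12}
'd' @ 5: {9,10,13}  ✓accept
end set {9,10,13} — state 9 in

Answer: ACCEPT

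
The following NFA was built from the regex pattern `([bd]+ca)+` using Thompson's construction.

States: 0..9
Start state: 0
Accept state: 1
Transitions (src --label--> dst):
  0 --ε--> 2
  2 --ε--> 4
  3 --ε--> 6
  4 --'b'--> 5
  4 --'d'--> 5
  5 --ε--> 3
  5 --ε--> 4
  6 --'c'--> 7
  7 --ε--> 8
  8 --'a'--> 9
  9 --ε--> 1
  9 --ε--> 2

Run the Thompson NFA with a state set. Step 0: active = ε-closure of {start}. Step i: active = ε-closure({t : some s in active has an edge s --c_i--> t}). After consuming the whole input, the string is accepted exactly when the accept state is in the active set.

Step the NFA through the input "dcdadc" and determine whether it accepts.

initial (ε-close {0}): {0,2,4}
'd' @ 1: {3,4,5,6}
'c' @ 2: {7,8}
'd' @ 3: {}  — no active states
rest 'adc' ignored (set empty)
after full input: {}  (accept=1 not in)

Answer: REJECT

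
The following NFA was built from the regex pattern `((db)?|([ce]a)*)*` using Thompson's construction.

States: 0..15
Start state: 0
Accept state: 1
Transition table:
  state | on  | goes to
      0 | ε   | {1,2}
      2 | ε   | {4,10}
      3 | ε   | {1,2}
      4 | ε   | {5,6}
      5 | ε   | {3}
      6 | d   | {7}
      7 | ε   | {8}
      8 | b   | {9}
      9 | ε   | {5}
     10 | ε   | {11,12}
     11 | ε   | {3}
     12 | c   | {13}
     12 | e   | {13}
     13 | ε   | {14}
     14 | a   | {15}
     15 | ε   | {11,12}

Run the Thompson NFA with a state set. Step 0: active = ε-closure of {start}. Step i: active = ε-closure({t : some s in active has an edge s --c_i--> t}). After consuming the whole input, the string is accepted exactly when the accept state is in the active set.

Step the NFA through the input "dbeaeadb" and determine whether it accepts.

initial (ε-close {0}): {0,1,2,3,4,5,6,10,11,12}
'd' @ 1: {7,8}
'b' @ 2: {1,2,3,4,5,6,9,10,11,12}  ✓accept
'e' @ 3: {13,14}
'a' @ 4: {1,2,3,4,5,6,10,11,12,15}  ✓accept
'e' @ 5: {13,14}
'a' @ 6: {1,2,3,4,5,6,10,11,12,15}  ✓accept
'd' @ 7: {7,8}
'b' @ 8: {1,2,3,4,5,6,9,10,11,12}  ✓accept
final: {1,2,3,4,5,6,9,10,11,12}; accept 1 in set

Answer: ACCEPT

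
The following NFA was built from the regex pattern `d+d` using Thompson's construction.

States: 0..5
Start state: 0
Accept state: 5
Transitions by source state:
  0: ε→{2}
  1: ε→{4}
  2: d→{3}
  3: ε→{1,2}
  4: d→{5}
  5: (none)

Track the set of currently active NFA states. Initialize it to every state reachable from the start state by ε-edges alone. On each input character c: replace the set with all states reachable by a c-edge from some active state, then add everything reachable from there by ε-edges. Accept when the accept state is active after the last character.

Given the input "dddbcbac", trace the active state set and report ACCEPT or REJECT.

Answer: REJECT

Derivation:
initial (ε-close {0}): {0,2}
'd' @ 1: {1,2,3,4}
'd' @ 2: {1,2,3,4,5}  ✓accept
'd' @ 3: {1,2,3,4,5}  ✓accept
'b' @ 4: {}  — dead — no transitions
rest 'cbac' ignored (set empty)
after full input: {}  (accept=5 not in)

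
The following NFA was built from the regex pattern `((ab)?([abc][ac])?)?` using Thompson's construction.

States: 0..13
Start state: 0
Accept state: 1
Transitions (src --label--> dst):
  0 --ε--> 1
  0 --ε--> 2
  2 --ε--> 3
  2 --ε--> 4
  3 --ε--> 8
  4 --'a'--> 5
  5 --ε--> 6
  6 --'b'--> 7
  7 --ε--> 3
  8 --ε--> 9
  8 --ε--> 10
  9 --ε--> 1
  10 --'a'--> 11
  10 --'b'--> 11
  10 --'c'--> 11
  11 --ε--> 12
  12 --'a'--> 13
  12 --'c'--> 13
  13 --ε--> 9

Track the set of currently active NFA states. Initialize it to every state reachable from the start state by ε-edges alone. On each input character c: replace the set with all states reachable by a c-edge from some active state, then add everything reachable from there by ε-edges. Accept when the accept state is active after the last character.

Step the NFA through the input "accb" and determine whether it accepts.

initial (ε-close {0}): {0,1,2,3,4,8,9,10}
'a' @ 1: {5,6,11,12}
'c' @ 2: {1,9,13}  [accepting]
'c' @ 3: {}  — no active states
rest 'b' ignored (set empty)
final: {}; accept 1 not in set

Answer: REJECT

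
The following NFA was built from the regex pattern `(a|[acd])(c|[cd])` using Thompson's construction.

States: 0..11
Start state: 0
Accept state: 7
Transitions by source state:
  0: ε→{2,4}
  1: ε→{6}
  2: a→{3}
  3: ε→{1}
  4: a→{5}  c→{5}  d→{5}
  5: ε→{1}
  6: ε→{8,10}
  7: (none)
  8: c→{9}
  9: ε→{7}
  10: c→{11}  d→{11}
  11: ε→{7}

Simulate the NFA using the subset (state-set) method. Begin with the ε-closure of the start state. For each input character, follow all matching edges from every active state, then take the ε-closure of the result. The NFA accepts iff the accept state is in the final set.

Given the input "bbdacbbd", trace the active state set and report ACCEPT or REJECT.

Answer: REJECT

Steps:
start: ε-closure({0}) = {0,2,4}
'b' @ 1: {}  — no active states
rest 'bdacbbd' ignored (set empty)
end set {} — state 7 not in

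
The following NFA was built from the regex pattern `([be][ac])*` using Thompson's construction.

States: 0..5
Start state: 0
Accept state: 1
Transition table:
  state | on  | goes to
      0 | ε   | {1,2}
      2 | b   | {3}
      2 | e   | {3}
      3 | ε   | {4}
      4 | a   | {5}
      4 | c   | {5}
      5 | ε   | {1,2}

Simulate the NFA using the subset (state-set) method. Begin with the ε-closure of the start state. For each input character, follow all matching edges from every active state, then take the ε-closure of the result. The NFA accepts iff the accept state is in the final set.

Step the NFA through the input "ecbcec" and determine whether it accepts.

S₀ = ε-closure({0}) = {0,1,2}
'e' @ 1: {3,4}
'c' @ 2: {1,2,5}  ✓accept
'b' @ 3: {3,4}
'c' @ 4: {1,2,5}  ✓accept
'e' @ 5: {3,4}
'c' @ 6: {1,2,5}  ✓accept
final: {1,2,5}; accept 1 in set

Answer: ACCEPT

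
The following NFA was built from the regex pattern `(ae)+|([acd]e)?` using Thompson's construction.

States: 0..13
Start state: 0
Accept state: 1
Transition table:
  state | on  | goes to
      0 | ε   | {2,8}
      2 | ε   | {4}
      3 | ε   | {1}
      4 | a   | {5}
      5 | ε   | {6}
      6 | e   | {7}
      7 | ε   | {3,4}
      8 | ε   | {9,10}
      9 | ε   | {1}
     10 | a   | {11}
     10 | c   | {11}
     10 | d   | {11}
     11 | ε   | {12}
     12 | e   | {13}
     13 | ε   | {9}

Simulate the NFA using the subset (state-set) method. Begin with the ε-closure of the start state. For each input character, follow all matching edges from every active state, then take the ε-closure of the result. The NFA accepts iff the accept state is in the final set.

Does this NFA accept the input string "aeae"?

Answer: ACCEPT

Trace:
initial (ε-close {0}): {0,1,2,4,8,9,10}
'a' @ 1: {5,6,11,12}
'e' @ 2: {1,3,4,7,9,13}  (accept∈set)
'a' @ 3: {5,6}
'e' @ 4: {1,3,4,7}  (accept∈set)
end set {1,3,4,7} — state 1 in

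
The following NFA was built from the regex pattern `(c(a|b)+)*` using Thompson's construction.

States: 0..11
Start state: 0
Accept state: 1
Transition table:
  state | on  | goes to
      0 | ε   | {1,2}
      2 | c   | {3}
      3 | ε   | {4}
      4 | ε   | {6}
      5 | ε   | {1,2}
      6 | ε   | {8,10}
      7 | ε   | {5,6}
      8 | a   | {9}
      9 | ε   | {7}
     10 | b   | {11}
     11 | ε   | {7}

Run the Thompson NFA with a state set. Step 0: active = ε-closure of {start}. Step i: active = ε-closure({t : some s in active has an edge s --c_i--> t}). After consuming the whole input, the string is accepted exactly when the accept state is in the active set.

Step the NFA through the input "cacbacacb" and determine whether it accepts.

Answer: ACCEPT

Trace:
initial (ε-close {0}): {0,1,2}
'c' @ 1: {3,4,6,8,10}
'a' @ 2: {1,2,5,6,7,8,9,10}  [accepting]
'c' @ 3: {3,4,6,8,10}
'b' @ 4: {1,2,5,6,7,8,10,11}  [accepting]
'a' @ 5: {1,2,5,6,7,8,9,10}  [accepting]
'c' @ 6: {3,4,6,8,10}
'a' @ 7: {1,2,5,6,7,8,9,10}  [accepting]
'c' @ 8: {3,4,6,8,10}
'b' @ 9: {1,2,5,6,7,8,10,11}  [accepting]
after full input: {1,2,5,6,7,8,10,11}  (accept=1 in)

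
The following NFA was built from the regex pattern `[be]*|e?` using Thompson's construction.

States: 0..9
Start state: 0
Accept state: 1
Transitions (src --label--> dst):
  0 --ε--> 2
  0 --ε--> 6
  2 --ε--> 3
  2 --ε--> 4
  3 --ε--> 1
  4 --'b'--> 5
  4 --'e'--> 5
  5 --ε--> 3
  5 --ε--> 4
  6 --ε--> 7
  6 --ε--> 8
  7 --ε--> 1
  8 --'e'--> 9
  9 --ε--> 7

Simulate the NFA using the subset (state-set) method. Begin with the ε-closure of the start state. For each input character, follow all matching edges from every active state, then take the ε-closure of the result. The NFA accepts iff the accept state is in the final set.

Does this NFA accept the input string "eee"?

Answer: ACCEPT

Derivation:
S₀ = ε-closure({0}) = {0,1,2,3,4,6,7,8}
'e' @ 1: {1,3,4,5,7,9}  ✓accept
'e' @ 2: {1,3,4,5}  ✓accept
'e' @ 3: {1,3,4,5}  ✓accept
after full input: {1,3,4,5}  (accept=1 in)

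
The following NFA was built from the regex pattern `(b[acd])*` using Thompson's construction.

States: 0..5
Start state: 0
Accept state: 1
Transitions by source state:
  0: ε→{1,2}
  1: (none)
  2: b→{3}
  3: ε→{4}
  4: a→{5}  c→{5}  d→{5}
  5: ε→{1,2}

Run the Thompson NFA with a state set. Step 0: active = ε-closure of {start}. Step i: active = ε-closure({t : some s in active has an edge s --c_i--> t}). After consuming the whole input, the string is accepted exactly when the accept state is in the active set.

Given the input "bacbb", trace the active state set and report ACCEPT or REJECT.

initial (ε-close {0}): {0,1,2}
'b' @ 1: {3,4}
'a' @ 2: {1,2,5}  (accept∈set)
'c' @ 3: {}  — no active states
rest 'bb' ignored (set empty)
end set {} — state 1 not in

Answer: REJECT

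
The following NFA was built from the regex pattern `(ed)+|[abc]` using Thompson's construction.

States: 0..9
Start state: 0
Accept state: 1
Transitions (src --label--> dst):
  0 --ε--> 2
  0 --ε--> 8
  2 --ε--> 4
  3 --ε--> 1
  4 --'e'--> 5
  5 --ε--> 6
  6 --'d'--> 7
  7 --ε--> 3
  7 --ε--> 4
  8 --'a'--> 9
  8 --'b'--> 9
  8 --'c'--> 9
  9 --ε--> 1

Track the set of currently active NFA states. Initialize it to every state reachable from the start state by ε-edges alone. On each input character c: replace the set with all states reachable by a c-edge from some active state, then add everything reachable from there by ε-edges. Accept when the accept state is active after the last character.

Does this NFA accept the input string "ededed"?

initial (ε-close {0}): {0,2,4,8}
'e' @ 1: {5,6}
'd' @ 2: {1,3,4,7}  [accepting]
'e' @ 3: {5,6}
'd' @ 4: {1,3,4,7}  [accepting]
'e' @ 5: {5,6}
'd' @ 6: {1,3,4,7}  [accepting]
end set {1,3,4,7} — state 1 in

Answer: ACCEPT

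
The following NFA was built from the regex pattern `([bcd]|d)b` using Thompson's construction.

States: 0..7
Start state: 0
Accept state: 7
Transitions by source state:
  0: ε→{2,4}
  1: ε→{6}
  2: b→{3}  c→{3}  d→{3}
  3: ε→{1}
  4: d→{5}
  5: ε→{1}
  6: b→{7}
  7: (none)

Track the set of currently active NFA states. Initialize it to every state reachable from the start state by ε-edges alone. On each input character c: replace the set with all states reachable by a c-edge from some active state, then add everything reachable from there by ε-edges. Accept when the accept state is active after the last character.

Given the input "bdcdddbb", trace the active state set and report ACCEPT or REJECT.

S₀ = ε-closure({0}) = {0,2,4}
'b' @ 1: {1,3,6}
'd' @ 2: {}  — dead — no transitions
rest 'cdddbb' ignored (set empty)
after full input: {}  (accept=7 not in)

Answer: REJECT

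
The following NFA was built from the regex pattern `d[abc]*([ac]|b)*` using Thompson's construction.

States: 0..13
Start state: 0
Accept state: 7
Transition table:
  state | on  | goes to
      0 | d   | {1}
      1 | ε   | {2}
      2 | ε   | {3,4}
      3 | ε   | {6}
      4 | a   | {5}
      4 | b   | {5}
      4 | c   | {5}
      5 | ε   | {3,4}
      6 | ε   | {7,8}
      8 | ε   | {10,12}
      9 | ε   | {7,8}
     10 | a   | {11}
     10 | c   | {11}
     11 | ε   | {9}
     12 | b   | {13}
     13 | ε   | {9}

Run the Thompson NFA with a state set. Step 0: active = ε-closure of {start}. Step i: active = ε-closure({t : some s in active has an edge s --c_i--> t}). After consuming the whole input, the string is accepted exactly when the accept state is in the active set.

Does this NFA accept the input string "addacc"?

Answer: REJECT

Trace:
start: ε-closure({0}) = {0}
'a' @ 1: {}  — no active states
rest 'ddacc' ignored (set empty)
after full input: {}  (accept=7 not in)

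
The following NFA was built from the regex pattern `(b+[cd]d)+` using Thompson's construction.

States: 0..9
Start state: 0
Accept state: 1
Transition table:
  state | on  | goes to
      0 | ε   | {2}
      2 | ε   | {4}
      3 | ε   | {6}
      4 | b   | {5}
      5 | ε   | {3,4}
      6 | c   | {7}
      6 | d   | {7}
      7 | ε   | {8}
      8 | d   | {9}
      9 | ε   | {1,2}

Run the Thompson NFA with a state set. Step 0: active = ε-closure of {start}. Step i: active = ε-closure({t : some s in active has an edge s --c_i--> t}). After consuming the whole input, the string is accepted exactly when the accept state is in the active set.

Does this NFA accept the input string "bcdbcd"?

Answer: ACCEPT

Trace:
S₀ = ε-closure({0}) = {0,2,4}
'b' @ 1: {3,4,5,6}
'c' @ 2: {7,8}
'd' @ 3: {1,2,4,9}  (accept∈set)
'b' @ 4: {3,4,5,6}
'c' @ 5: {7,8}
'd' @ 6: {1,2,4,9}  (accept∈set)
final: {1,2,4,9}; accept 1 in set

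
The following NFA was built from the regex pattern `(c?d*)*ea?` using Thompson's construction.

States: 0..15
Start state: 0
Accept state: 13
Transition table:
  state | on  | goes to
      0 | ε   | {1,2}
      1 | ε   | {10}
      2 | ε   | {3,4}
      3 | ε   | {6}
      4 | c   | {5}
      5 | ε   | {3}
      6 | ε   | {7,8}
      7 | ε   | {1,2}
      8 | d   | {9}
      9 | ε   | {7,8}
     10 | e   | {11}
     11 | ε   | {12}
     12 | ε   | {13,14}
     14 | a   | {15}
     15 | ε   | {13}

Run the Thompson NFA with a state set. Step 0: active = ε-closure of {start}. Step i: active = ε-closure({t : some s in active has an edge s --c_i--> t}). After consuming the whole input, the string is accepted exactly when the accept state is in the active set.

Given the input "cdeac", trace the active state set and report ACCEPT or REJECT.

Answer: REJECT

Trace:
initial (ε-close {0}): {0,1,2,3,4,6,7,8,10}
'c' @ 1: {1,2,3,4,5,6,7,8,10}
'd' @ 2: {1,2,3,4,6,7,8,9,10}
'e' @ 3: {11,12,13,14}  ✓accept
'a' @ 4: {13,15}  ✓accept
'c' @ 5: {}  — dead — no transitions
final: {}; accept 13 not in set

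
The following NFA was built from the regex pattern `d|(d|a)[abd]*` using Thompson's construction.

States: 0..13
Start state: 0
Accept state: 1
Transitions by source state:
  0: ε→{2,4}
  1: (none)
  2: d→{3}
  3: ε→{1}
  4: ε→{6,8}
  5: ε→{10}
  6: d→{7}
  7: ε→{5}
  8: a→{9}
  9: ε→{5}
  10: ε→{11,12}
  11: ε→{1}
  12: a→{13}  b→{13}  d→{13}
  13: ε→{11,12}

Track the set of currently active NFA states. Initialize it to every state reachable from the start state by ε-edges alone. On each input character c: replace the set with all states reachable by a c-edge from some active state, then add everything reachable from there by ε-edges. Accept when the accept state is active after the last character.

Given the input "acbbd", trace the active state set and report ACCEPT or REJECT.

initial (ε-close {0}): {0,2,4,6,8}
'a' @ 1: {1,5,9,10,11,12}  [accepting]
'c' @ 2: {}  — no active states
rest 'bbd' ignored (set empty)
final: {}; accept 1 not in set

Answer: REJECT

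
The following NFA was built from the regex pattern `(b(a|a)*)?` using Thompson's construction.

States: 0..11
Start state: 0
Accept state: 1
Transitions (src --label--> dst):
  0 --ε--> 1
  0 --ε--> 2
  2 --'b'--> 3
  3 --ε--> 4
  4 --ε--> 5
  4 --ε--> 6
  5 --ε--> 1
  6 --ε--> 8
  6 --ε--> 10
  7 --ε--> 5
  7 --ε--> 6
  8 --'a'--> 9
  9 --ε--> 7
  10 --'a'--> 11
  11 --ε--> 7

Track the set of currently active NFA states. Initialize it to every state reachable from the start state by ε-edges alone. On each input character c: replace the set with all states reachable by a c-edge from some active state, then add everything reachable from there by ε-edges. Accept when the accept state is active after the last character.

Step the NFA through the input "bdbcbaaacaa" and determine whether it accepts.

Answer: REJECT

Trace:
start: ε-closure({0}) = {0,1,2}
'b' @ 1: {1,3,4,5,6,8,10}  ✓accept
'd' @ 2: {}  — state set empty
rest 'bcbaaacaa' ignored (set empty)
end set {} — state 1 not in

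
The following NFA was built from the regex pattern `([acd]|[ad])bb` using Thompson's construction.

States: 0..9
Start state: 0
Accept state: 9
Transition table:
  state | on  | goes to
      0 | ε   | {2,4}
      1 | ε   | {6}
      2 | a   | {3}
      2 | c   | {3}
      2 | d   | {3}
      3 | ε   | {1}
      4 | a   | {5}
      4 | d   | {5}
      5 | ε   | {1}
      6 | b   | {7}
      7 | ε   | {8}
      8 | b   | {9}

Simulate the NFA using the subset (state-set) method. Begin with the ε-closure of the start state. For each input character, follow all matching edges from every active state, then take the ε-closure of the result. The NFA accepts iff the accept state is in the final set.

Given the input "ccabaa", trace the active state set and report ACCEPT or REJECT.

Answer: REJECT

Steps:
S₀ = ε-closure({0}) = {0,2,4}
'c' @ 1: {1,3,6}
'c' @ 2: {}  — no active states
rest 'abaa' ignored (set empty)
final: {}; accept 9 not in set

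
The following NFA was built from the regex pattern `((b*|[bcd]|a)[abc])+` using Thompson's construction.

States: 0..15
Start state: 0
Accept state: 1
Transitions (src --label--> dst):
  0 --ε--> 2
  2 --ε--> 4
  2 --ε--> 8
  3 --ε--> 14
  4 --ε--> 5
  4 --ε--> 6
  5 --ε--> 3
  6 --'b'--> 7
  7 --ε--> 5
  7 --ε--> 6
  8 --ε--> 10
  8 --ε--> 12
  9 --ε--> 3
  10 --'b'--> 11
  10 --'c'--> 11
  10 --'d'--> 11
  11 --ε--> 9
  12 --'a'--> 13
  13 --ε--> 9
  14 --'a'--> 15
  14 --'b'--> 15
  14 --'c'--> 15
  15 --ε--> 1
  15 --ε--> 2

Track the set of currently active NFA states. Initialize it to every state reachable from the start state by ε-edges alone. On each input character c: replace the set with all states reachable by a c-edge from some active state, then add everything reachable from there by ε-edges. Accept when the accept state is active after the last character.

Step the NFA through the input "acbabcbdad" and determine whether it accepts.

S₀ = ε-closure({0}) = {0,2,3,4,5,6,8,10,12,14}
'a' @ 1: {1,2,3,4,5,6,8,9,10,12,13,14,15}  (accept∈set)
'c' @ 2: {1,2,3,4,5,6,8,9,10,11,12,14,15}  (accept∈set)
'b' @ 3: {1,2,3,4,5,6,7,8,9,10,11,12,14,15}  (accept∈set)
'a' @ 4: {1,2,3,4,5,6,8,9,10,12,13,14,15}  (accept∈set)
'b' @ 5: {1,2,3,4,5,6,7,8,9,10,11,12,14,15}  (accept∈set)
'c' @ 6: {1,2,3,4,5,6,8,9,10,11,12,14,15}  (accept∈set)
'b' @ 7: {1,2,3,4,5,6,7,8,9,10,11,12,14,15}  (accept∈set)
'd' @ 8: {3,9,11,14}
'a' @ 9: {1,2,3,4,5,6,8,10,12,14,15}  (accept∈set)
'd' @ 10: {3,9,11,14}
final: {3,9,11,14}; accept 1 not in set

Answer: REJECT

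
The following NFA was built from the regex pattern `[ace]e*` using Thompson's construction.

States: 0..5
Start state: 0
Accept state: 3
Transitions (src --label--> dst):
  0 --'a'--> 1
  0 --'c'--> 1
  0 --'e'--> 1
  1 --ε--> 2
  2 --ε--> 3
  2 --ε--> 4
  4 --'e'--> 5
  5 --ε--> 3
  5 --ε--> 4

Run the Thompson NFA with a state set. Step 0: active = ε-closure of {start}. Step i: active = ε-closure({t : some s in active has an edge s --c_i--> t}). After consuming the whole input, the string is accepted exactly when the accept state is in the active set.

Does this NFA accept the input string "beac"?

S₀ = ε-closure({0}) = {0}
'b' @ 1: {}  — state set empty
rest 'eac' ignored (set empty)
final: {}; accept 3 not in set

Answer: REJECT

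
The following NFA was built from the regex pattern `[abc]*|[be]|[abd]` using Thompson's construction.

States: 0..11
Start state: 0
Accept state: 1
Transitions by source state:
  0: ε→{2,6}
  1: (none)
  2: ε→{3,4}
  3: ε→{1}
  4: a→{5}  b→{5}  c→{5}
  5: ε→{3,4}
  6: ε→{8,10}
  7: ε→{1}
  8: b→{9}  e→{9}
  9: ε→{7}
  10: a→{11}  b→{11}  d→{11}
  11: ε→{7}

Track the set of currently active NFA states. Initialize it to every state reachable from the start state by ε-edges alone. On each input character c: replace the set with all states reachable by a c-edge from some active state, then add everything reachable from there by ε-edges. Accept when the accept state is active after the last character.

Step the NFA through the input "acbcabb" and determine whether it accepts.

Answer: ACCEPT

Steps:
initial (ε-close {0}): {0,1,2,3,4,6,8,10}
'a' @ 1: {1,3,4,5,7,11}  [accepting]
'c' @ 2: {1,3,4,5}  [accepting]
'b' @ 3: {1,3,4,5}  [accepting]
'c' @ 4: {1,3,4,5}  [accepting]
'a' @ 5: {1,3,4,5}  [accepting]
'b' @ 6: {1,3,4,5}  [accepting]
'b' @ 7: {1,3,4,5}  [accepting]
final: {1,3,4,5}; accept 1 in set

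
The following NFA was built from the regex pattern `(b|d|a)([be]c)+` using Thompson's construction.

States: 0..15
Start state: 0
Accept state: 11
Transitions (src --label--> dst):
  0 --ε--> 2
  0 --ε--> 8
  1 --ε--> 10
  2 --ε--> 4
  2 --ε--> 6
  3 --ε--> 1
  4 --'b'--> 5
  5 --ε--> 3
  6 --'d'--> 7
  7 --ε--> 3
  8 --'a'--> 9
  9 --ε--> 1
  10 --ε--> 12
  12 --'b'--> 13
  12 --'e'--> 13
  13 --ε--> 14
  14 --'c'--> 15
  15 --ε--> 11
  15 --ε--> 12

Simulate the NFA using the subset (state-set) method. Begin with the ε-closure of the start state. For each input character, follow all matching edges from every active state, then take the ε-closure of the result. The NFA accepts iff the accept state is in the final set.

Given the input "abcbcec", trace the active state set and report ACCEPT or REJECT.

Answer: ACCEPT

Trace:
start: ε-closure({0}) = {0,2,4,6,8}
'a' @ 1: {1,9,10,12}
'b' @ 2: {13,14}
'c' @ 3: {11,12,15}  [accepting]
'b' @ 4: {13,14}
'c' @ 5: {11,12,15}  [accepting]
'e' @ 6: {13,14}
'c' @ 7: {11,12,15}  [accepting]
end set {11,12,15} — state 11 in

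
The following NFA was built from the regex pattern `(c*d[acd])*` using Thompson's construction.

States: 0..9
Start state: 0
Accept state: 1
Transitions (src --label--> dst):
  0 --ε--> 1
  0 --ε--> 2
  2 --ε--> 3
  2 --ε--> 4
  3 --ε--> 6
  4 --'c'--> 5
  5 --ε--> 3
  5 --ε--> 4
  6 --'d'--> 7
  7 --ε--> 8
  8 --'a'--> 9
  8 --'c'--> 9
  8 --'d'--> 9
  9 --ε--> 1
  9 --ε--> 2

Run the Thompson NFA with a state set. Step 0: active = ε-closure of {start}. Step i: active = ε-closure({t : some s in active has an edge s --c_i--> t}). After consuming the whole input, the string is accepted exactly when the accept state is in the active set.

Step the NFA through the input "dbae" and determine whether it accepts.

start: ε-closure({0}) = {0,1,2,3,4,6}
'd' @ 1: {7,8}
'b' @ 2: {}  — dead — no transitions
rest 'ae' ignored (set empty)
final: {}; accept 1 not in set

Answer: REJECT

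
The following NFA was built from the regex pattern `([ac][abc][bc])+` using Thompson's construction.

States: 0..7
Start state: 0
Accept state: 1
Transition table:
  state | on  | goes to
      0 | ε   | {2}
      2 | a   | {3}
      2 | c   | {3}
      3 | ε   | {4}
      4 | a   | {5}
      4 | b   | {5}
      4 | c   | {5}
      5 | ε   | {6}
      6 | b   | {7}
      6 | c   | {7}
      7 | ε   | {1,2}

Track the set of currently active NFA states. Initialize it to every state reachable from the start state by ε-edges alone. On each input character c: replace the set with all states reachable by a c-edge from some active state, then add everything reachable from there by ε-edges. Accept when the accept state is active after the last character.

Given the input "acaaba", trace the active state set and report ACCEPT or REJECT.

S₀ = ε-closure({0}) = {0,2}
'a' @ 1: {3,4}
'c' @ 2: {5,6}
'a' @ 3: {}  — dead — no transitions
rest 'aba' ignored (set empty)
end set {} — state 1 not in

Answer: REJECT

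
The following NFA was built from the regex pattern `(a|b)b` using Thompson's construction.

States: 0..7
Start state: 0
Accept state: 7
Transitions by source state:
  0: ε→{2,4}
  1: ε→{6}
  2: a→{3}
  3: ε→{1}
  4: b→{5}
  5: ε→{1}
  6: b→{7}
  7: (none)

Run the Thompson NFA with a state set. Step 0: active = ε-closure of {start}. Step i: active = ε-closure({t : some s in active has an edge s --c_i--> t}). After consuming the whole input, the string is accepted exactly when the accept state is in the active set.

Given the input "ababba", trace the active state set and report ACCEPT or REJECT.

Answer: REJECT

Trace:
start: ε-closure({0}) = {0,2,4}
'a' @ 1: {1,3,6}
'b' @ 2: {7}  ✓accept
'a' @ 3: {}  — no active states
rest 'bba' ignored (set empty)
after full input: {}  (accept=7 not in)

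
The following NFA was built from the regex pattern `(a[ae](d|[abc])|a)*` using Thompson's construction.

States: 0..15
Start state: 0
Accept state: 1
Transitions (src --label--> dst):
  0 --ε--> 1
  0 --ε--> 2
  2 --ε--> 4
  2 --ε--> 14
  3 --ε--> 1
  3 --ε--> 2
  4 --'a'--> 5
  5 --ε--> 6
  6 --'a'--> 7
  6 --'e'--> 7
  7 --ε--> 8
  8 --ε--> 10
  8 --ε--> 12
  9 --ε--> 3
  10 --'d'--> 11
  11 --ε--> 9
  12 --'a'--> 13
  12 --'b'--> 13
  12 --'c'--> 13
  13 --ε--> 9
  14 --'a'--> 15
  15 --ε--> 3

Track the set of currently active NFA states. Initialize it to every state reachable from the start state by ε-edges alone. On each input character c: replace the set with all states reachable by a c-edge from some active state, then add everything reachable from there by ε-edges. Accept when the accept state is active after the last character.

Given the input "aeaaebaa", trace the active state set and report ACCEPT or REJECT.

initial (ε-close {0}): {0,1,2,4,14}
'a' @ 1: {1,2,3,4,5,6,14,15}  (accept∈set)
'e' @ 2: {7,8,10,12}
'a' @ 3: {1,2,3,4,9,13,14}  (accept∈set)
'a' @ 4: {1,2,3,4,5,6,14,15}  (accept∈set)
'e' @ 5: {7,8,10,12}
'b' @ 6: {1,2,3,4,9,13,14}  (accept∈set)
'a' @ 7: {1,2,3,4,5,6,14,15}  (accept∈set)
'a' @ 8: {1,2,3,4,5,6,7,8,10,12,14,15}  (accept∈set)
final: {1,2,3,4,5,6,7,8,10,12,14,15}; accept 1 in set

Answer: ACCEPT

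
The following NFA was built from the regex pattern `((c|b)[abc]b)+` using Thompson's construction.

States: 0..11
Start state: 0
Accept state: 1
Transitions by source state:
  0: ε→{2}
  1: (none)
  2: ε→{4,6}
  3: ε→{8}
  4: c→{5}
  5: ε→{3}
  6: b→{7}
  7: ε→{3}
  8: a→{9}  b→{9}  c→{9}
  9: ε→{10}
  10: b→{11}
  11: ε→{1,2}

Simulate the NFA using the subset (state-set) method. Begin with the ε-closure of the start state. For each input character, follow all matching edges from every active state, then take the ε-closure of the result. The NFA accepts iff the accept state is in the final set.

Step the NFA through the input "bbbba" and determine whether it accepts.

Answer: REJECT

Derivation:
start: ε-closure({0}) = {0,2,4,6}
'b' @ 1: {3,7,8}
'b' @ 2: {9,10}
'b' @ 3: {1,2,4,6,11}  (accept∈set)
'b' @ 4: {3,7,8}
'a' @ 5: {9,10}
final: {9,10}; accept 1 not in set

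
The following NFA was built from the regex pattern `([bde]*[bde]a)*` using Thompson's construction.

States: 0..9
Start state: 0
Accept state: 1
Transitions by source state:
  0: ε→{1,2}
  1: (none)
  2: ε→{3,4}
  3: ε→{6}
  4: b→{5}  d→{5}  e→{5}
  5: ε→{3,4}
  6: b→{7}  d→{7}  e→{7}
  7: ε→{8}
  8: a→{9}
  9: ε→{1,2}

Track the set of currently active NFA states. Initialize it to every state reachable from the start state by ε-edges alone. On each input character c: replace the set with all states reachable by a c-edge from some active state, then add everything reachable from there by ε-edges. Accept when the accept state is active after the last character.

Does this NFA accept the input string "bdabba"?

Answer: ACCEPT

Derivation:
initial (ε-close {0}): {0,1,2,3,4,6}
'b' @ 1: {3,4,5,6,7,8}
'd' @ 2: {3,4,5,6,7,8}
'a' @ 3: {1,2,3,4,6,9}  ✓accept
'b' @ 4: {3,4,5,6,7,8}
'b' @ 5: {3,4,5,6,7,8}
'a' @ 6: {1,2,3,4,6,9}  ✓accept
after full input: {1,2,3,4,6,9}  (accept=1 in)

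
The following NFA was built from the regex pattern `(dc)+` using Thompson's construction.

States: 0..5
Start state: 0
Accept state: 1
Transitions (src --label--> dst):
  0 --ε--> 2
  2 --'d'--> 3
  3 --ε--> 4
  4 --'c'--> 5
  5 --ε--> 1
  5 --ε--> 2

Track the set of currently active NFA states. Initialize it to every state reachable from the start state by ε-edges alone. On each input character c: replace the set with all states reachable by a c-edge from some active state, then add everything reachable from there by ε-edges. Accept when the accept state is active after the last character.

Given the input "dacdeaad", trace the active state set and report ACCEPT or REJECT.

start: ε-closure({0}) = {0,2}
'd' @ 1: {3,4}
'a' @ 2: {}  — no active states
rest 'cdeaad' ignored (set empty)
end set {} — state 1 not in

Answer: REJECT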